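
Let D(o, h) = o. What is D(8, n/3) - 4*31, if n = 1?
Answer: -116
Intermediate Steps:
D(8, n/3) - 4*31 = 8 - 4*31 = 8 - 124 = -116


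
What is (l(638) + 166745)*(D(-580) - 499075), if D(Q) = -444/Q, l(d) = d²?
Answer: -41522679359796/145 ≈ -2.8636e+11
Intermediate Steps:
(l(638) + 166745)*(D(-580) - 499075) = (638² + 166745)*(-444/(-580) - 499075) = (407044 + 166745)*(-444*(-1/580) - 499075) = 573789*(111/145 - 499075) = 573789*(-72365764/145) = -41522679359796/145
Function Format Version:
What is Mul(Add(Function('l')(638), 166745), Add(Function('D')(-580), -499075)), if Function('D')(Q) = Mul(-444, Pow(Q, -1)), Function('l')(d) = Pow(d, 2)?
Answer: Rational(-41522679359796, 145) ≈ -2.8636e+11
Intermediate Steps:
Mul(Add(Function('l')(638), 166745), Add(Function('D')(-580), -499075)) = Mul(Add(Pow(638, 2), 166745), Add(Mul(-444, Pow(-580, -1)), -499075)) = Mul(Add(407044, 166745), Add(Mul(-444, Rational(-1, 580)), -499075)) = Mul(573789, Add(Rational(111, 145), -499075)) = Mul(573789, Rational(-72365764, 145)) = Rational(-41522679359796, 145)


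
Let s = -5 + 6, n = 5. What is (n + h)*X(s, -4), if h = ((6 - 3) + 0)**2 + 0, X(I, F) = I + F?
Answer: -42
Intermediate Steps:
s = 1
X(I, F) = F + I
h = 9 (h = (3 + 0)**2 + 0 = 3**2 + 0 = 9 + 0 = 9)
(n + h)*X(s, -4) = (5 + 9)*(-4 + 1) = 14*(-3) = -42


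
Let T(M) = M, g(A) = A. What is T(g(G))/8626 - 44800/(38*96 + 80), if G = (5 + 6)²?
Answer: -24124607/2009858 ≈ -12.003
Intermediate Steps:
G = 121 (G = 11² = 121)
T(g(G))/8626 - 44800/(38*96 + 80) = 121/8626 - 44800/(38*96 + 80) = 121*(1/8626) - 44800/(3648 + 80) = 121/8626 - 44800/3728 = 121/8626 - 44800*1/3728 = 121/8626 - 2800/233 = -24124607/2009858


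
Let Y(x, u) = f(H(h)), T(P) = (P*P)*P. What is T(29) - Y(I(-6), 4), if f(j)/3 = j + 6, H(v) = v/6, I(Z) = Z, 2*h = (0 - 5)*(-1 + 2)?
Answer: 97489/4 ≈ 24372.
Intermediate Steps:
T(P) = P³ (T(P) = P²*P = P³)
h = -5/2 (h = ((0 - 5)*(-1 + 2))/2 = (-5*1)/2 = (½)*(-5) = -5/2 ≈ -2.5000)
H(v) = v/6 (H(v) = v*(⅙) = v/6)
f(j) = 18 + 3*j (f(j) = 3*(j + 6) = 3*(6 + j) = 18 + 3*j)
Y(x, u) = 67/4 (Y(x, u) = 18 + 3*((⅙)*(-5/2)) = 18 + 3*(-5/12) = 18 - 5/4 = 67/4)
T(29) - Y(I(-6), 4) = 29³ - 1*67/4 = 24389 - 67/4 = 97489/4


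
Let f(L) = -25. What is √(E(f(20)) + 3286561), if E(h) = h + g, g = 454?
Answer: √3286990 ≈ 1813.0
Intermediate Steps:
E(h) = 454 + h (E(h) = h + 454 = 454 + h)
√(E(f(20)) + 3286561) = √((454 - 25) + 3286561) = √(429 + 3286561) = √3286990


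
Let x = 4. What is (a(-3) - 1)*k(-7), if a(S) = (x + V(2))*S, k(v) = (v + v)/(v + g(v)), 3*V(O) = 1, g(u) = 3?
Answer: -49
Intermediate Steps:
V(O) = ⅓ (V(O) = (⅓)*1 = ⅓)
k(v) = 2*v/(3 + v) (k(v) = (v + v)/(v + 3) = (2*v)/(3 + v) = 2*v/(3 + v))
a(S) = 13*S/3 (a(S) = (4 + ⅓)*S = 13*S/3)
(a(-3) - 1)*k(-7) = ((13/3)*(-3) - 1)*(2*(-7)/(3 - 7)) = (-13 - 1)*(2*(-7)/(-4)) = -28*(-7)*(-1)/4 = -14*7/2 = -49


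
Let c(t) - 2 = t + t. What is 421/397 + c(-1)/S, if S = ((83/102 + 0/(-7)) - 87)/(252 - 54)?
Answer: 421/397 ≈ 1.0605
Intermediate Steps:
c(t) = 2 + 2*t (c(t) = 2 + (t + t) = 2 + 2*t)
S = -8791/20196 (S = ((83*(1/102) + 0*(-1/7)) - 87)/198 = ((83/102 + 0) - 87)*(1/198) = (83/102 - 87)*(1/198) = -8791/102*1/198 = -8791/20196 ≈ -0.43528)
421/397 + c(-1)/S = 421/397 + (2 + 2*(-1))/(-8791/20196) = 421*(1/397) + (2 - 2)*(-20196/8791) = 421/397 + 0*(-20196/8791) = 421/397 + 0 = 421/397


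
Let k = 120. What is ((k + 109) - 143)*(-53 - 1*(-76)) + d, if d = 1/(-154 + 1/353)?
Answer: 107525705/54361 ≈ 1978.0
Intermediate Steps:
d = -353/54361 (d = 1/(-154 + 1/353) = 1/(-54361/353) = -353/54361 ≈ -0.0064936)
((k + 109) - 143)*(-53 - 1*(-76)) + d = ((120 + 109) - 143)*(-53 - 1*(-76)) - 353/54361 = (229 - 143)*(-53 + 76) - 353/54361 = 86*23 - 353/54361 = 1978 - 353/54361 = 107525705/54361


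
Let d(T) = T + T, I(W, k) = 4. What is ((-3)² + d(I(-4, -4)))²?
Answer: 289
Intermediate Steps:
d(T) = 2*T
((-3)² + d(I(-4, -4)))² = ((-3)² + 2*4)² = (9 + 8)² = 17² = 289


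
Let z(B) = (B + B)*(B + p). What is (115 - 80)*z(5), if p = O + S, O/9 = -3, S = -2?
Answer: -8400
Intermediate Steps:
O = -27 (O = 9*(-3) = -27)
p = -29 (p = -27 - 2 = -29)
z(B) = 2*B*(-29 + B) (z(B) = (B + B)*(B - 29) = (2*B)*(-29 + B) = 2*B*(-29 + B))
(115 - 80)*z(5) = (115 - 80)*(2*5*(-29 + 5)) = 35*(2*5*(-24)) = 35*(-240) = -8400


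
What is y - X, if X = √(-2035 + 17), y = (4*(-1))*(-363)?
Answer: 1452 - I*√2018 ≈ 1452.0 - 44.922*I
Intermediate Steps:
y = 1452 (y = -4*(-363) = 1452)
X = I*√2018 (X = √(-2018) = I*√2018 ≈ 44.922*I)
y - X = 1452 - I*√2018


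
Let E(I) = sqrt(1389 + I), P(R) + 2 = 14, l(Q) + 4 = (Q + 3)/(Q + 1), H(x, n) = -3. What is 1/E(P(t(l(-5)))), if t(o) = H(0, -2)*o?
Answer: sqrt(1401)/1401 ≈ 0.026717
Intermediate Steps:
l(Q) = -4 + (3 + Q)/(1 + Q) (l(Q) = -4 + (Q + 3)/(Q + 1) = -4 + (3 + Q)/(1 + Q))
t(o) = -3*o
P(R) = 12 (P(R) = -2 + 14 = 12)
1/E(P(t(l(-5)))) = 1/(sqrt(1389 + 12)) = 1/(sqrt(1401)) = sqrt(1401)/1401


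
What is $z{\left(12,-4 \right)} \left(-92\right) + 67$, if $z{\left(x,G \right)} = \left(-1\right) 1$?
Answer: $159$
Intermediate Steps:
$z{\left(x,G \right)} = -1$
$z{\left(12,-4 \right)} \left(-92\right) + 67 = \left(-1\right) \left(-92\right) + 67 = 92 + 67 = 159$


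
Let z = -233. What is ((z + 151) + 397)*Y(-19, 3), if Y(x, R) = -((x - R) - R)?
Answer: 7875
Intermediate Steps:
Y(x, R) = -x + 2*R (Y(x, R) = -(x - 2*R) = -x + 2*R)
((z + 151) + 397)*Y(-19, 3) = ((-233 + 151) + 397)*(-1*(-19) + 2*3) = (-82 + 397)*(19 + 6) = 315*25 = 7875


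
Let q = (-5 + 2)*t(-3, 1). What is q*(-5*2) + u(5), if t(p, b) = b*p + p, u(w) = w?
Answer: -175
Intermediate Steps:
t(p, b) = p + b*p
q = 18 (q = (-5 + 2)*(-3*(1 + 1)) = -(-9)*2 = -3*(-6) = 18)
q*(-5*2) + u(5) = 18*(-5*2) + 5 = 18*(-10) + 5 = -180 + 5 = -175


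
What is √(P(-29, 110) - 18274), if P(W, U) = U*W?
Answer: 2*I*√5366 ≈ 146.51*I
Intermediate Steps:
√(P(-29, 110) - 18274) = √(110*(-29) - 18274) = √(-3190 - 18274) = √(-21464) = 2*I*√5366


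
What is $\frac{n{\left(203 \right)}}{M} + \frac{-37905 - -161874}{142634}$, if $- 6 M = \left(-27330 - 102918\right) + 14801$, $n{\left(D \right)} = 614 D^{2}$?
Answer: $\frac{21668143649247}{16466667398} \approx 1315.9$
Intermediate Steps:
$M = \frac{115447}{6}$ ($M = - \frac{\left(-27330 - 102918\right) + 14801}{6} = - \frac{-130248 + 14801}{6} = \left(- \frac{1}{6}\right) \left(-115447\right) = \frac{115447}{6} \approx 19241.0$)
$\frac{n{\left(203 \right)}}{M} + \frac{-37905 - -161874}{142634} = \frac{614 \cdot 203^{2}}{\frac{115447}{6}} + \frac{-37905 - -161874}{142634} = 614 \cdot 41209 \cdot \frac{6}{115447} + \left(-37905 + 161874\right) \frac{1}{142634} = 25302326 \cdot \frac{6}{115447} + 123969 \cdot \frac{1}{142634} = \frac{151813956}{115447} + \frac{123969}{142634} = \frac{21668143649247}{16466667398}$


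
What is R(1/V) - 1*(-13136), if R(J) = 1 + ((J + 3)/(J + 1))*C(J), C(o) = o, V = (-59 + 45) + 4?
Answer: 1182301/90 ≈ 13137.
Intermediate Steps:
V = -10 (V = -14 + 4 = -10)
R(J) = 1 + J*(3 + J)/(1 + J) (R(J) = 1 + ((J + 3)/(J + 1))*J = 1 + ((3 + J)/(1 + J))*J = 1 + J*(3 + J)/(1 + J))
R(1/V) - 1*(-13136) = (1 + (1/(-10))**2 + 4/(-10))/(1 + 1/(-10)) - 1*(-13136) = (1 + (-1/10)**2 + 4*(-1/10))/(1 - 1/10) + 13136 = (1 + 1/100 - 2/5)/(9/10) + 13136 = (10/9)*(61/100) + 13136 = 61/90 + 13136 = 1182301/90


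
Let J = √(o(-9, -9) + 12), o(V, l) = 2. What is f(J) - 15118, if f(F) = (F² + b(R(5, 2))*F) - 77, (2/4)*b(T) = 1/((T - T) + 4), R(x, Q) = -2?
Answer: -15181 + √14/2 ≈ -15179.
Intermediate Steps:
J = √14 (J = √(2 + 12) = √14 ≈ 3.7417)
b(T) = ½ (b(T) = 2/((T - T) + 4) = 2/(0 + 4) = 2/4 = 2*(¼) = ½)
f(F) = -77 + F² + F/2 (f(F) = (F² + F/2) - 77 = -77 + F² + F/2)
f(J) - 15118 = (-77 + (√14)² + √14/2) - 15118 = (-77 + 14 + √14/2) - 15118 = (-63 + √14/2) - 15118 = -15181 + √14/2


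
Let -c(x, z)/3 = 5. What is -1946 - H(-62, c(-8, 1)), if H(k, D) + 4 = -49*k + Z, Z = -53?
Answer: -4927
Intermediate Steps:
c(x, z) = -15 (c(x, z) = -3*5 = -15)
H(k, D) = -57 - 49*k (H(k, D) = -4 + (-49*k - 53) = -4 + (-53 - 49*k) = -57 - 49*k)
-1946 - H(-62, c(-8, 1)) = -1946 - (-57 - 49*(-62)) = -1946 - (-57 + 3038) = -1946 - 1*2981 = -1946 - 2981 = -4927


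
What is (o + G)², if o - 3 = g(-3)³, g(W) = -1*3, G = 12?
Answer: 144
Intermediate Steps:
g(W) = -3
o = -24 (o = 3 + (-3)³ = 3 - 27 = -24)
(o + G)² = (-24 + 12)² = (-12)² = 144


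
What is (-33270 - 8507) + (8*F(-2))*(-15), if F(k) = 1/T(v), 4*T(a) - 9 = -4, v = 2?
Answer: -41873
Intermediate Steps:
T(a) = 5/4 (T(a) = 9/4 + (¼)*(-4) = 9/4 - 1 = 5/4)
F(k) = ⅘ (F(k) = 1/(5/4) = ⅘)
(-33270 - 8507) + (8*F(-2))*(-15) = (-33270 - 8507) + (8*(⅘))*(-15) = -41777 + (32/5)*(-15) = -41777 - 96 = -41873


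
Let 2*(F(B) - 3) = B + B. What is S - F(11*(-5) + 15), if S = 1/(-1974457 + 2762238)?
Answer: 29147898/787781 ≈ 37.000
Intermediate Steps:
F(B) = 3 + B (F(B) = 3 + (B + B)/2 = 3 + (2*B)/2 = 3 + B)
S = 1/787781 ≈ 1.2694e-6
S - F(11*(-5) + 15) = 1/787781 - (3 + (11*(-5) + 15)) = 1/787781 - (3 + (-55 + 15)) = 1/787781 - (3 - 40) = 1/787781 - 1*(-37) = 1/787781 + 37 = 29147898/787781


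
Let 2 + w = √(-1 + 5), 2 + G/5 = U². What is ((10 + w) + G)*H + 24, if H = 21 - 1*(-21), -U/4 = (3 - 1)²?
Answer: 53784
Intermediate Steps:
U = -16 (U = -4*(3 - 1)² = -4*2² = -4*4 = -16)
G = 1270 (G = -10 + 5*(-16)² = -10 + 5*256 = -10 + 1280 = 1270)
w = 0 (w = -2 + √(-1 + 5) = -2 + √4 = -2 + 2 = 0)
H = 42 (H = 21 + 21 = 42)
((10 + w) + G)*H + 24 = ((10 + 0) + 1270)*42 + 24 = (10 + 1270)*42 + 24 = 1280*42 + 24 = 53760 + 24 = 53784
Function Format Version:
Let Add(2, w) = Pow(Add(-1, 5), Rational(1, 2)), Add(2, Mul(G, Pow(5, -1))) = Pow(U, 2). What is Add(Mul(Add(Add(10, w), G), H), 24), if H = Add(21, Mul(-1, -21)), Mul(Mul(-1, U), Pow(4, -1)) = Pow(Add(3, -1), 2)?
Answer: 53784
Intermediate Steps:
U = -16 (U = Mul(-4, Pow(Add(3, -1), 2)) = Mul(-4, Pow(2, 2)) = Mul(-4, 4) = -16)
G = 1270 (G = Add(-10, Mul(5, Pow(-16, 2))) = Add(-10, Mul(5, 256)) = Add(-10, 1280) = 1270)
w = 0 (w = Add(-2, Pow(Add(-1, 5), Rational(1, 2))) = Add(-2, Pow(4, Rational(1, 2))) = Add(-2, 2) = 0)
H = 42 (H = Add(21, 21) = 42)
Add(Mul(Add(Add(10, w), G), H), 24) = Add(Mul(Add(Add(10, 0), 1270), 42), 24) = Add(Mul(Add(10, 1270), 42), 24) = Add(Mul(1280, 42), 24) = Add(53760, 24) = 53784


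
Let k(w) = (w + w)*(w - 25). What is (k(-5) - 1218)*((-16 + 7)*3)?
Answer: 24786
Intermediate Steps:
k(w) = 2*w*(-25 + w) (k(w) = (2*w)*(-25 + w) = 2*w*(-25 + w))
(k(-5) - 1218)*((-16 + 7)*3) = (2*(-5)*(-25 - 5) - 1218)*((-16 + 7)*3) = (2*(-5)*(-30) - 1218)*(-9*3) = (300 - 1218)*(-27) = -918*(-27) = 24786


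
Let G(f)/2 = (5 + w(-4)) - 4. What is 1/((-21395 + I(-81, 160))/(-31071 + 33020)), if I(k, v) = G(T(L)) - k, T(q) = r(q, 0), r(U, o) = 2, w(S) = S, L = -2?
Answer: -1949/21320 ≈ -0.091416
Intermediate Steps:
T(q) = 2
G(f) = -6 (G(f) = 2*((5 - 4) - 4) = 2*(1 - 4) = 2*(-3) = -6)
I(k, v) = -6 - k
1/((-21395 + I(-81, 160))/(-31071 + 33020)) = 1/((-21395 + (-6 - 1*(-81)))/(-31071 + 33020)) = 1/((-21395 + (-6 + 81))/1949) = 1/((-21395 + 75)*(1/1949)) = 1/(-21320*1/1949) = 1/(-21320/1949) = -1949/21320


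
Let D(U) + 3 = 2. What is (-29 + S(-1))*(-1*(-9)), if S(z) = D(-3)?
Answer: -270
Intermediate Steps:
D(U) = -1 (D(U) = -3 + 2 = -1)
S(z) = -1
(-29 + S(-1))*(-1*(-9)) = (-29 - 1)*(-1*(-9)) = -30*9 = -270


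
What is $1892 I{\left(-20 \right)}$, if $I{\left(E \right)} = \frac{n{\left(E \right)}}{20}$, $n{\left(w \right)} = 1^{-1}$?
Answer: $\frac{473}{5} \approx 94.6$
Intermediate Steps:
$n{\left(w \right)} = 1$
$I{\left(E \right)} = \frac{1}{20}$ ($I{\left(E \right)} = 1 \cdot \frac{1}{20} = \frac{1}{20}$)
$1892 I{\left(-20 \right)} = 1892 \cdot \frac{1}{20} = \frac{473}{5}$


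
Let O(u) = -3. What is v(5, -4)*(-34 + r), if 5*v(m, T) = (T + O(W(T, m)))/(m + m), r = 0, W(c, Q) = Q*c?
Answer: 119/25 ≈ 4.7600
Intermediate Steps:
v(m, T) = (-3 + T)/(10*m) (v(m, T) = ((T - 3)/(m + m))/5 = ((-3 + T)/((2*m)))/5 = ((-3 + T)*(1/(2*m)))/5 = ((-3 + T)/(2*m))/5 = (-3 + T)/(10*m))
v(5, -4)*(-34 + r) = ((⅒)*(-3 - 4)/5)*(-34 + 0) = ((⅒)*(⅕)*(-7))*(-34) = -7/50*(-34) = 119/25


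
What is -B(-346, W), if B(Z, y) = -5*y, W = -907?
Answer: -4535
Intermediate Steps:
-B(-346, W) = -(-5)*(-907) = -1*4535 = -4535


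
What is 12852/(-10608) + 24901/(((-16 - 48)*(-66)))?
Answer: 257185/54912 ≈ 4.6836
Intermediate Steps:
12852/(-10608) + 24901/(((-16 - 48)*(-66))) = 12852*(-1/10608) + 24901/((-64*(-66))) = -63/52 + 24901/4224 = 257185/54912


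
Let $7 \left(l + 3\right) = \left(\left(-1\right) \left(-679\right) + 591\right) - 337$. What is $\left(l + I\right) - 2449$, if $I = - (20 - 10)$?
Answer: $- \frac{16301}{7} \approx -2328.7$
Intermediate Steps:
$I = -10$ ($I = \left(-1\right) 10 = -10$)
$l = \frac{912}{7}$ ($l = -3 + \frac{\left(\left(-1\right) \left(-679\right) + 591\right) - 337}{7} = -3 + \frac{\left(679 + 591\right) - 337}{7} = -3 + \frac{1270 - 337}{7} = -3 + \frac{1}{7} \cdot 933 = -3 + \frac{933}{7} = \frac{912}{7} \approx 130.29$)
$\left(l + I\right) - 2449 = \left(\frac{912}{7} - 10\right) - 2449 = \frac{842}{7} - 2449 = - \frac{16301}{7}$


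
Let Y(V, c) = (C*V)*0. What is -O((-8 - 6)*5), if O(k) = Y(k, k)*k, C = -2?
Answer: 0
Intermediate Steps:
Y(V, c) = 0 (Y(V, c) = -2*V*0 = 0)
O(k) = 0 (O(k) = 0*k = 0)
-O((-8 - 6)*5) = -1*0 = 0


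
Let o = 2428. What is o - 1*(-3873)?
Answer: 6301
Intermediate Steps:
o - 1*(-3873) = 2428 - 1*(-3873) = 2428 + 3873 = 6301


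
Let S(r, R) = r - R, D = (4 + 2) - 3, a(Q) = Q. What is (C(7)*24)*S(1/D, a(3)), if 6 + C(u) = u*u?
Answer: -2752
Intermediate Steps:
C(u) = -6 + u² (C(u) = -6 + u*u = -6 + u²)
D = 3 (D = 6 - 3 = 3)
(C(7)*24)*S(1/D, a(3)) = ((-6 + 7²)*24)*(1/3 - 1*3) = ((-6 + 49)*24)*(⅓ - 3) = (43*24)*(-8/3) = 1032*(-8/3) = -2752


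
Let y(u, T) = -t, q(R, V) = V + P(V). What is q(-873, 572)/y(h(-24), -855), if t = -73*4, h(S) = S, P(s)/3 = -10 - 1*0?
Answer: 271/146 ≈ 1.8562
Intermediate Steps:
P(s) = -30 (P(s) = 3*(-10 - 1*0) = 3*(-10 + 0) = 3*(-10) = -30)
q(R, V) = -30 + V (q(R, V) = V - 30 = -30 + V)
t = -292
y(u, T) = 292 (y(u, T) = -1*(-292) = 292)
q(-873, 572)/y(h(-24), -855) = (-30 + 572)/292 = 542*(1/292) = 271/146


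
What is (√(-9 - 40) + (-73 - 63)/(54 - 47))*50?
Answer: -6800/7 + 350*I ≈ -971.43 + 350.0*I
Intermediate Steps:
(√(-9 - 40) + (-73 - 63)/(54 - 47))*50 = (√(-49) - 136/7)*50 = (7*I - 136*⅐)*50 = (7*I - 136/7)*50 = (-136/7 + 7*I)*50 = -6800/7 + 350*I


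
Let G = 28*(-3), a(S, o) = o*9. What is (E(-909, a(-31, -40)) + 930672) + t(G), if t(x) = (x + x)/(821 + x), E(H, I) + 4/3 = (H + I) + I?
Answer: 2054110621/2211 ≈ 9.2904e+5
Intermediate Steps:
a(S, o) = 9*o
G = -84
E(H, I) = -4/3 + H + 2*I (E(H, I) = -4/3 + ((H + I) + I) = -4/3 + (H + 2*I) = -4/3 + H + 2*I)
t(x) = 2*x/(821 + x) (t(x) = (2*x)/(821 + x) = 2*x/(821 + x))
(E(-909, a(-31, -40)) + 930672) + t(G) = ((-4/3 - 909 + 2*(9*(-40))) + 930672) + 2*(-84)/(821 - 84) = ((-4/3 - 909 + 2*(-360)) + 930672) + 2*(-84)/737 = ((-4/3 - 909 - 720) + 930672) + 2*(-84)*(1/737) = (-4891/3 + 930672) - 168/737 = 2787125/3 - 168/737 = 2054110621/2211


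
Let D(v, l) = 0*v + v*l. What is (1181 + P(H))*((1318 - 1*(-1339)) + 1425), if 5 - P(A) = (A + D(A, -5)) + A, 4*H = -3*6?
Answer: 4786145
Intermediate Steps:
D(v, l) = l*v (D(v, l) = 0 + l*v = l*v)
H = -9/2 (H = (-3*6)/4 = (1/4)*(-18) = -9/2 ≈ -4.5000)
P(A) = 5 + 3*A (P(A) = 5 - ((A - 5*A) + A) = 5 - (-4*A + A) = 5 - (-3)*A = 5 + 3*A)
(1181 + P(H))*((1318 - 1*(-1339)) + 1425) = (1181 + (5 + 3*(-9/2)))*((1318 - 1*(-1339)) + 1425) = (1181 + (5 - 27/2))*((1318 + 1339) + 1425) = (1181 - 17/2)*(2657 + 1425) = (2345/2)*4082 = 4786145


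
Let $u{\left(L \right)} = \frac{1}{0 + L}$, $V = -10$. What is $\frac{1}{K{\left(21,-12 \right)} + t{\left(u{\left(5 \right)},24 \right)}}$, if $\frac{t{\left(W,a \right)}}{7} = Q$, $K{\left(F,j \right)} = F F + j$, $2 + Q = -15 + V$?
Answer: $\frac{1}{240} \approx 0.0041667$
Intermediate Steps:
$Q = -27$ ($Q = -2 - 25 = -27$)
$K{\left(F,j \right)} = j + F^{2}$ ($K{\left(F,j \right)} = F^{2} + j = j + F^{2}$)
$u{\left(L \right)} = \frac{1}{L}$
$t{\left(W,a \right)} = -189$ ($t{\left(W,a \right)} = 7 \left(-27\right) = -189$)
$\frac{1}{K{\left(21,-12 \right)} + t{\left(u{\left(5 \right)},24 \right)}} = \frac{1}{\left(-12 + 21^{2}\right) - 189} = \frac{1}{\left(-12 + 441\right) - 189} = \frac{1}{429 - 189} = \frac{1}{240}$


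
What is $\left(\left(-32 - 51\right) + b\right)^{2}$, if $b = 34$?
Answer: $2401$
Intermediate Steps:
$\left(\left(-32 - 51\right) + b\right)^{2} = \left(\left(-32 - 51\right) + 34\right)^{2} = \left(-83 + 34\right)^{2} = \left(-49\right)^{2} = 2401$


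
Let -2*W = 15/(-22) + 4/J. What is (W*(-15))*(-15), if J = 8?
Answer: 225/11 ≈ 20.455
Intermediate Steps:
W = 1/11 (W = -(15/(-22) + 4/8)/2 = -(15*(-1/22) + 4*(1/8))/2 = -(-15/22 + 1/2)/2 = -1/2*(-2/11) = 1/11 ≈ 0.090909)
(W*(-15))*(-15) = ((1/11)*(-15))*(-15) = -15/11*(-15) = 225/11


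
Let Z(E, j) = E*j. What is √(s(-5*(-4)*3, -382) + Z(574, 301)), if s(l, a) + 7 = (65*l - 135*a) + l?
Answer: √228297 ≈ 477.80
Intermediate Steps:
s(l, a) = -7 - 135*a + 66*l (s(l, a) = -7 + ((65*l - 135*a) + l) = -7 + ((-135*a + 65*l) + l) = -7 + (-135*a + 66*l) = -7 - 135*a + 66*l)
√(s(-5*(-4)*3, -382) + Z(574, 301)) = √((-7 - 135*(-382) + 66*(-5*(-4)*3)) + 574*301) = √((-7 + 51570 + 66*(20*3)) + 172774) = √((-7 + 51570 + 66*60) + 172774) = √((-7 + 51570 + 3960) + 172774) = √(55523 + 172774) = √228297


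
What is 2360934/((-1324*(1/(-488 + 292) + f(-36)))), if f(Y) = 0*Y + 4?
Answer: -4284658/9599 ≈ -446.37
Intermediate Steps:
f(Y) = 4 (f(Y) = 0 + 4 = 4)
2360934/((-1324*(1/(-488 + 292) + f(-36)))) = 2360934/((-1324*(1/(-488 + 292) + 4))) = 2360934/((-1324*(1/(-196) + 4))) = 2360934/((-1324*(-1/196 + 4))) = 2360934/((-1324*783/196)) = 2360934/(-259173/49) = 2360934*(-49/259173) = -4284658/9599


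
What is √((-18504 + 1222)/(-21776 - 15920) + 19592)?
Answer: √435010257946/4712 ≈ 139.97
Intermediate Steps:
√((-18504 + 1222)/(-21776 - 15920) + 19592) = √(-17282/(-37696) + 19592) = √(-17282*(-1/37696) + 19592) = √(8641/18848 + 19592) = √(369278657/18848) = √435010257946/4712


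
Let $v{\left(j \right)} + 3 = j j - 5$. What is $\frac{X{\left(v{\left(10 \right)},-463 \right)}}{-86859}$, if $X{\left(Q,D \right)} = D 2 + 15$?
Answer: $\frac{911}{86859} \approx 0.010488$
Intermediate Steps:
$v{\left(j \right)} = -8 + j^{2}$ ($v{\left(j \right)} = -3 + \left(j j - 5\right) = -3 + \left(j^{2} - 5\right) = -3 + \left(-5 + j^{2}\right) = -8 + j^{2}$)
$X{\left(Q,D \right)} = 15 + 2 D$ ($X{\left(Q,D \right)} = 2 D + 15 = 15 + 2 D$)
$\frac{X{\left(v{\left(10 \right)},-463 \right)}}{-86859} = \frac{15 + 2 \left(-463\right)}{-86859} = \left(15 - 926\right) \left(- \frac{1}{86859}\right) = \left(-911\right) \left(- \frac{1}{86859}\right) = \frac{911}{86859}$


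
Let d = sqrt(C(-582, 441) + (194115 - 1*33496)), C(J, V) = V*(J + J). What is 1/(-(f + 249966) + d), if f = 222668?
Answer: -472634/223383250661 - I*sqrt(352705)/223383250661 ≈ -2.1158e-6 - 2.6586e-9*I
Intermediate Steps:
C(J, V) = 2*J*V (C(J, V) = V*(2*J) = 2*J*V)
d = I*sqrt(352705) (d = sqrt(2*(-582)*441 + (194115 - 1*33496)) = sqrt(-513324 + (194115 - 33496)) = sqrt(-513324 + 160619) = sqrt(-352705) = I*sqrt(352705) ≈ 593.89*I)
1/(-(f + 249966) + d) = 1/(-(222668 + 249966) + I*sqrt(352705)) = 1/(-1*472634 + I*sqrt(352705)) = 1/(-472634 + I*sqrt(352705))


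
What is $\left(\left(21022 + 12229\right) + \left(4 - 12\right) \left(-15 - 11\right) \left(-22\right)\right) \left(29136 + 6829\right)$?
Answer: $1031296375$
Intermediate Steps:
$\left(\left(21022 + 12229\right) + \left(4 - 12\right) \left(-15 - 11\right) \left(-22\right)\right) \left(29136 + 6829\right) = \left(33251 + \left(4 - 12\right) \left(-15 - 11\right) \left(-22\right)\right) 35965 = \left(33251 + \left(-8\right) \left(-26\right) \left(-22\right)\right) 35965 = \left(33251 + 208 \left(-22\right)\right) 35965 = \left(33251 - 4576\right) 35965 = 28675 \cdot 35965 = 1031296375$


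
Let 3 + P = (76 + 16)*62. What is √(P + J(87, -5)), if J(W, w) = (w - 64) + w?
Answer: √5627 ≈ 75.013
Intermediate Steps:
J(W, w) = -64 + 2*w (J(W, w) = (-64 + w) + w = -64 + 2*w)
P = 5701 (P = -3 + (76 + 16)*62 = -3 + 92*62 = -3 + 5704 = 5701)
√(P + J(87, -5)) = √(5701 + (-64 + 2*(-5))) = √(5701 + (-64 - 10)) = √(5701 - 74) = √5627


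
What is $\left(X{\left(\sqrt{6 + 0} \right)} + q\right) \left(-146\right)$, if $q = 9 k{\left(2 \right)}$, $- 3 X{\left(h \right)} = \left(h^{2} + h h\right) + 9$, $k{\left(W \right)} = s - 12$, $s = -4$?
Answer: $22046$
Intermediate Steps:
$k{\left(W \right)} = -16$ ($k{\left(W \right)} = -4 - 12 = -16$)
$X{\left(h \right)} = -3 - \frac{2 h^{2}}{3}$ ($X{\left(h \right)} = - \frac{\left(h^{2} + h h\right) + 9}{3} = - \frac{\left(h^{2} + h^{2}\right) + 9}{3} = - \frac{2 h^{2} + 9}{3} = - \frac{9 + 2 h^{2}}{3} = -3 - \frac{2 h^{2}}{3}$)
$q = -144$ ($q = 9 \left(-16\right) = -144$)
$\left(X{\left(\sqrt{6 + 0} \right)} + q\right) \left(-146\right) = \left(\left(-3 - \frac{2 \left(\sqrt{6 + 0}\right)^{2}}{3}\right) - 144\right) \left(-146\right) = \left(\left(-3 - \frac{2 \left(\sqrt{6}\right)^{2}}{3}\right) - 144\right) \left(-146\right) = \left(\left(-3 - 4\right) - 144\right) \left(-146\right) = \left(-7 - 144\right) \left(-146\right) = \left(-151\right) \left(-146\right) = 22046$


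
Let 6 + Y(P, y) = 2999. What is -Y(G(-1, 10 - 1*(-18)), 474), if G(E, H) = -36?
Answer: -2993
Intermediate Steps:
Y(P, y) = 2993 (Y(P, y) = -6 + 2999 = 2993)
-Y(G(-1, 10 - 1*(-18)), 474) = -1*2993 = -2993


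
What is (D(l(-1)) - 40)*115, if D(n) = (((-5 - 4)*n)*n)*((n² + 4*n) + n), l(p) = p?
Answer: -460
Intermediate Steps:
D(n) = -9*n²*(n² + 5*n) (D(n) = ((-9*n)*n)*(n² + 5*n) = (-9*n²)*(n² + 5*n) = -9*n²*(n² + 5*n))
(D(l(-1)) - 40)*115 = (9*(-1)³*(-5 - 1*(-1)) - 40)*115 = (9*(-1)*(-5 + 1) - 40)*115 = (9*(-1)*(-4) - 40)*115 = (36 - 40)*115 = -4*115 = -460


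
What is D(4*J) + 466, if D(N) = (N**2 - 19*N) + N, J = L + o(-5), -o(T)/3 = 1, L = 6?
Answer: 394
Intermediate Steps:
o(T) = -3 (o(T) = -3*1 = -3)
J = 3 (J = 6 - 3 = 3)
D(N) = N**2 - 18*N
D(4*J) + 466 = (4*3)*(-18 + 4*3) + 466 = 12*(-18 + 12) + 466 = 12*(-6) + 466 = -72 + 466 = 394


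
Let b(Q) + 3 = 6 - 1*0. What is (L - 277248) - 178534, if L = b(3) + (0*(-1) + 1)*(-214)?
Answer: -455993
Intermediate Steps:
b(Q) = 3 (b(Q) = -3 + (6 - 1*0) = -3 + (6 + 0) = -3 + 6 = 3)
L = -211 (L = 3 + (0*(-1) + 1)*(-214) = 3 + (0 + 1)*(-214) = 3 + 1*(-214) = 3 - 214 = -211)
(L - 277248) - 178534 = (-211 - 277248) - 178534 = -277459 - 178534 = -455993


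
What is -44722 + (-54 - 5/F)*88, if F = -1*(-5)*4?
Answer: -49496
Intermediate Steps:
F = 20 (F = 5*4 = 20)
-44722 + (-54 - 5/F)*88 = -44722 + (-54 - 5/20)*88 = -44722 + (-54 - 5*1/20)*88 = -44722 + (-54 - ¼)*88 = -44722 - 217/4*88 = -44722 - 4774 = -49496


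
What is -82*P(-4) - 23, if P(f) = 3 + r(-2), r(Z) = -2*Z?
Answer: -597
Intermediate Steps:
P(f) = 7 (P(f) = 3 - 2*(-2) = 3 + 4 = 7)
-82*P(-4) - 23 = -82*7 - 23 = -574 - 23 = -597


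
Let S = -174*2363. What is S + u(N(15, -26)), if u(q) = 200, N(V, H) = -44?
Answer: -410962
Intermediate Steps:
S = -411162
S + u(N(15, -26)) = -411162 + 200 = -410962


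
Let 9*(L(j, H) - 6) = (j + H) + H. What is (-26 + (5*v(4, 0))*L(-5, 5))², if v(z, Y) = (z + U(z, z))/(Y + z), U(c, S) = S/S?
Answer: 290521/1296 ≈ 224.17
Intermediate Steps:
U(c, S) = 1
v(z, Y) = (1 + z)/(Y + z) (v(z, Y) = (z + 1)/(Y + z) = (1 + z)/(Y + z))
L(j, H) = 6 + j/9 + 2*H/9 (L(j, H) = 6 + ((j + H) + H)/9 = 6 + ((H + j) + H)/9 = 6 + (j + 2*H)/9 = 6 + (j/9 + 2*H/9) = 6 + j/9 + 2*H/9)
(-26 + (5*v(4, 0))*L(-5, 5))² = (-26 + (5*((1 + 4)/(0 + 4)))*(6 + (⅑)*(-5) + (2/9)*5))² = (-26 + (5*(5/4))*(6 - 5/9 + 10/9))² = (-26 + (5*((¼)*5))*(59/9))² = (-26 + (5*(5/4))*(59/9))² = (-26 + (25/4)*(59/9))² = (-26 + 1475/36)² = (539/36)² = 290521/1296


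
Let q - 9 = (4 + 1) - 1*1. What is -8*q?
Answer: -104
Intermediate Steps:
q = 13 (q = 9 + ((4 + 1) - 1*1) = 9 + (5 - 1) = 9 + 4 = 13)
-8*q = -8*13 = -104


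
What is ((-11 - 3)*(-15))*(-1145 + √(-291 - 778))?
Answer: -240450 + 210*I*√1069 ≈ -2.4045e+5 + 6866.1*I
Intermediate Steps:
((-11 - 3)*(-15))*(-1145 + √(-291 - 778)) = (-14*(-15))*(-1145 + √(-1069)) = 210*(-1145 + I*√1069) = -240450 + 210*I*√1069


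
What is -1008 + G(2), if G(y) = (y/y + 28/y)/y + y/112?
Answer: -56027/56 ≈ -1000.5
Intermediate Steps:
G(y) = y/112 + (1 + 28/y)/y (G(y) = (1 + 28/y)/y + y*(1/112) = (1 + 28/y)/y + y/112 = y/112 + (1 + 28/y)/y)
-1008 + G(2) = -1008 + (28 + 2 + (1/112)*2³)/2² = -1008 + (28 + 2 + (1/112)*8)/4 = -1008 + (28 + 2 + 1/14)/4 = -1008 + (¼)*(421/14) = -1008 + 421/56 = -56027/56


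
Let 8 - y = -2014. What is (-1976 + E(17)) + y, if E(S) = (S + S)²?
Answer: 1202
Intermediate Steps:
y = 2022 (y = 8 - 1*(-2014) = 8 + 2014 = 2022)
E(S) = 4*S² (E(S) = (2*S)² = 4*S²)
(-1976 + E(17)) + y = (-1976 + 4*17²) + 2022 = (-1976 + 4*289) + 2022 = (-1976 + 1156) + 2022 = -820 + 2022 = 1202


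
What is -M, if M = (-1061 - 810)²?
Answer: -3500641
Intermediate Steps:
M = 3500641 (M = (-1871)² = 3500641)
-M = -1*3500641 = -3500641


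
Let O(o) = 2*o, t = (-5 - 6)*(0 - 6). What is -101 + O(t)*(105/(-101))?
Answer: -24061/101 ≈ -238.23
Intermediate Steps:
t = 66 (t = -11*(-6) = 66)
-101 + O(t)*(105/(-101)) = -101 + (2*66)*(105/(-101)) = -101 + 132*(105*(-1/101)) = -101 + 132*(-105/101) = -101 - 13860/101 = -24061/101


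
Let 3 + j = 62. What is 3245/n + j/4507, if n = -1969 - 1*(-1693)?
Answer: -14608931/1243932 ≈ -11.744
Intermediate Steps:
n = -276 (n = -1969 + 1693 = -276)
j = 59 (j = -3 + 62 = 59)
3245/n + j/4507 = 3245/(-276) + 59/4507 = 3245*(-1/276) + 59*(1/4507) = -3245/276 + 59/4507 = -14608931/1243932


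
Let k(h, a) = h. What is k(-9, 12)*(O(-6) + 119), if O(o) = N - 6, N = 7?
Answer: -1080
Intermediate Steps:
O(o) = 1 (O(o) = 7 - 6 = 1)
k(-9, 12)*(O(-6) + 119) = -9*(1 + 119) = -9*120 = -1080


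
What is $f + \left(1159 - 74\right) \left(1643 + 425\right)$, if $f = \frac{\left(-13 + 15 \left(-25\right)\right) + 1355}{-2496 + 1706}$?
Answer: $\frac{1772585233}{790} \approx 2.2438 \cdot 10^{6}$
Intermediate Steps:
$f = - \frac{967}{790}$ ($f = \frac{\left(-13 - 375\right) + 1355}{-790} = \left(-388 + 1355\right) \left(- \frac{1}{790}\right) = 967 \left(- \frac{1}{790}\right) = - \frac{967}{790} \approx -1.2241$)
$f + \left(1159 - 74\right) \left(1643 + 425\right) = - \frac{967}{790} + \left(1159 - 74\right) \left(1643 + 425\right) = - \frac{967}{790} + 1085 \cdot 2068 = - \frac{967}{790} + 2243780 = \frac{1772585233}{790}$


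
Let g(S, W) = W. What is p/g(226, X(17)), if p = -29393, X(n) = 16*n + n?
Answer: -1729/17 ≈ -101.71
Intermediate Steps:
X(n) = 17*n
p/g(226, X(17)) = -29393/(17*17) = -29393/289 = -29393*1/289 = -1729/17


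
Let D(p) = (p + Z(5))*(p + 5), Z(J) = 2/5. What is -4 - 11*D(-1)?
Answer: 112/5 ≈ 22.400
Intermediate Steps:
Z(J) = ⅖ (Z(J) = 2*(⅕) = ⅖)
D(p) = (5 + p)*(⅖ + p) (D(p) = (p + ⅖)*(p + 5) = (⅖ + p)*(5 + p) = (5 + p)*(⅖ + p))
-4 - 11*D(-1) = -4 - 11*(2 + (-1)² + (27/5)*(-1)) = -4 - 11*(2 + 1 - 27/5) = -4 - 11*(-12/5) = -4 + 132/5 = 112/5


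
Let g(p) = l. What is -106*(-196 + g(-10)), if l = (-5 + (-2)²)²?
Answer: 20670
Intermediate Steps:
l = 1 (l = (-5 + 4)² = (-1)² = 1)
g(p) = 1
-106*(-196 + g(-10)) = -106*(-196 + 1) = -106*(-195) = 20670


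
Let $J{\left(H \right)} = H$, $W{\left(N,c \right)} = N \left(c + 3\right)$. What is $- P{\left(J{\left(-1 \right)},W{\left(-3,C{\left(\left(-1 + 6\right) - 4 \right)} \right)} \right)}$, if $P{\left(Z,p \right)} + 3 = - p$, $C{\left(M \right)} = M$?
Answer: $-9$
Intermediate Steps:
$W{\left(N,c \right)} = N \left(3 + c\right)$
$P{\left(Z,p \right)} = -3 - p$
$- P{\left(J{\left(-1 \right)},W{\left(-3,C{\left(\left(-1 + 6\right) - 4 \right)} \right)} \right)} = - (-3 - - 3 \left(3 + \left(\left(-1 + 6\right) - 4\right)\right)) = - (-3 - - 3 \left(3 + \left(5 - 4\right)\right)) = - (-3 - - 3 \left(3 + 1\right)) = - (-3 - \left(-3\right) 4) = - (-3 - -12) = - (-3 + 12) = \left(-1\right) 9 = -9$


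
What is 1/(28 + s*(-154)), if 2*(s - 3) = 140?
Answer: -1/11214 ≈ -8.9174e-5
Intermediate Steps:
s = 73 (s = 3 + (½)*140 = 3 + 70 = 73)
1/(28 + s*(-154)) = 1/(28 + 73*(-154)) = 1/(28 - 11242) = 1/(-11214) = -1/11214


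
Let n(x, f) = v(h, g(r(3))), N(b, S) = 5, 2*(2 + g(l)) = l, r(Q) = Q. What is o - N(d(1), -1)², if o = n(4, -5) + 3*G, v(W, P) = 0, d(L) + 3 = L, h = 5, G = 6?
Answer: -7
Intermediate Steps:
g(l) = -2 + l/2
d(L) = -3 + L
n(x, f) = 0
o = 18 (o = 0 + 3*6 = 0 + 18 = 18)
o - N(d(1), -1)² = 18 - 1*5² = 18 - 1*25 = 18 - 25 = -7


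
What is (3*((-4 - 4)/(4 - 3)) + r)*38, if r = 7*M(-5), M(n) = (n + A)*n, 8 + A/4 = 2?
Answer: 37658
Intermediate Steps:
A = -24 (A = -32 + 4*2 = -32 + 8 = -24)
M(n) = n*(-24 + n) (M(n) = (n - 24)*n = (-24 + n)*n = n*(-24 + n))
r = 1015 (r = 7*(-5*(-24 - 5)) = 7*(-5*(-29)) = 7*145 = 1015)
(3*((-4 - 4)/(4 - 3)) + r)*38 = (3*((-4 - 4)/(4 - 3)) + 1015)*38 = (3*(-8/1) + 1015)*38 = (3*(-8*1) + 1015)*38 = (3*(-8) + 1015)*38 = (-24 + 1015)*38 = 991*38 = 37658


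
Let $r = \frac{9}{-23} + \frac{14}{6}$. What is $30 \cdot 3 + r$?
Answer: $\frac{6344}{69} \approx 91.942$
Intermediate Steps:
$r = \frac{134}{69}$ ($r = 9 \left(- \frac{1}{23}\right) + 14 \cdot \frac{1}{6} = - \frac{9}{23} + \frac{7}{3} = \frac{134}{69} \approx 1.942$)
$30 \cdot 3 + r = 30 \cdot 3 + \frac{134}{69} = 90 + \frac{134}{69} = \frac{6344}{69}$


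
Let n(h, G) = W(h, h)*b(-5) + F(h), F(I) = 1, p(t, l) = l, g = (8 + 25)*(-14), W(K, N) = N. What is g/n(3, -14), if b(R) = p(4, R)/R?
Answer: -231/2 ≈ -115.50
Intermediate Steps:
g = -462 (g = 33*(-14) = -462)
b(R) = 1 (b(R) = R/R = 1)
n(h, G) = 1 + h (n(h, G) = h*1 + 1 = h + 1 = 1 + h)
g/n(3, -14) = -462/(1 + 3) = -462/4 = -462*¼ = -231/2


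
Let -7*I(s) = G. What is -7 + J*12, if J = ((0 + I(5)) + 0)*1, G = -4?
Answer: -⅐ ≈ -0.14286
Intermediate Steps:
I(s) = 4/7 (I(s) = -⅐*(-4) = 4/7)
J = 4/7 (J = ((0 + 4/7) + 0)*1 = (4/7 + 0)*1 = (4/7)*1 = 4/7 ≈ 0.57143)
-7 + J*12 = -7 + (4/7)*12 = -7 + 48/7 = -⅐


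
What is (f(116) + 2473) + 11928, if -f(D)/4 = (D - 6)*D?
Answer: -36639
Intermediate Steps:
f(D) = -4*D*(-6 + D) (f(D) = -4*(D - 6)*D = -4*(-6 + D)*D = -4*D*(-6 + D))
(f(116) + 2473) + 11928 = (4*116*(6 - 1*116) + 2473) + 11928 = (4*116*(6 - 116) + 2473) + 11928 = (4*116*(-110) + 2473) + 11928 = (-51040 + 2473) + 11928 = -48567 + 11928 = -36639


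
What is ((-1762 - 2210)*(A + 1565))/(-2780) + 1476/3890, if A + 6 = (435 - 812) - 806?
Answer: 145342734/270355 ≈ 537.60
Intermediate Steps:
A = -1189 (A = -6 + ((435 - 812) - 806) = -6 + (-377 - 806) = -6 - 1183 = -1189)
((-1762 - 2210)*(A + 1565))/(-2780) + 1476/3890 = ((-1762 - 2210)*(-1189 + 1565))/(-2780) + 1476/3890 = -3972*376*(-1/2780) + 1476*(1/3890) = -1493472*(-1/2780) + 738/1945 = 373368/695 + 738/1945 = 145342734/270355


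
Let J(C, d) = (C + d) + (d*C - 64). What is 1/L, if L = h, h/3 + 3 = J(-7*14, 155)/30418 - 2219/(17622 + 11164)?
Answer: -218903137/2348847021 ≈ -0.093196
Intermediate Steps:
J(C, d) = -64 + C + d + C*d (J(C, d) = (C + d) + (C*d - 64) = (C + d) + (-64 + C*d) = -64 + C + d + C*d)
h = -2348847021/218903137 (h = -9 + 3*((-64 - 7*14 + 155 - 7*14*155)/30418 - 2219/(17622 + 11164)) = -9 + 3*((-64 - 98 + 155 - 98*155)*(1/30418) - 2219/28786) = -9 + 3*((-64 - 98 + 155 - 15190)*(1/30418) - 2219*1/28786) = -9 + 3*(-15197*1/30418 - 2219/28786) = -9 + 3*(-15197/30418 - 2219/28786) = -9 + 3*(-126239596/218903137) = -9 - 378718788/218903137 = -2348847021/218903137 ≈ -10.730)
L = -2348847021/218903137 ≈ -10.730
1/L = 1/(-2348847021/218903137) = -218903137/2348847021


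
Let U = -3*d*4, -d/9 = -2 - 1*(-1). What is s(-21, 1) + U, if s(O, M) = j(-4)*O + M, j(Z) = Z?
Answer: -23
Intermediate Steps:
d = 9 (d = -9*(-2 - 1*(-1)) = -9*(-2 + 1) = -9*(-1) = 9)
s(O, M) = M - 4*O (s(O, M) = -4*O + M = M - 4*O)
U = -108 (U = -3*9*4 = -27*4 = -108)
s(-21, 1) + U = (1 - 4*(-21)) - 108 = (1 + 84) - 108 = 85 - 108 = -23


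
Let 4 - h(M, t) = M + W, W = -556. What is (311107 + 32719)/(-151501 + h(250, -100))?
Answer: -343826/151191 ≈ -2.2741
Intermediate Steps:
h(M, t) = 560 - M (h(M, t) = 4 - (M - 556) = 4 - (-556 + M) = 4 + (556 - M) = 560 - M)
(311107 + 32719)/(-151501 + h(250, -100)) = (311107 + 32719)/(-151501 + (560 - 1*250)) = 343826/(-151501 + (560 - 250)) = 343826/(-151501 + 310) = 343826/(-151191) = 343826*(-1/151191) = -343826/151191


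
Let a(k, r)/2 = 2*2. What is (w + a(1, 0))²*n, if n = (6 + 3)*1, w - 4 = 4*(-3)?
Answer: 0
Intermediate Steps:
a(k, r) = 8 (a(k, r) = 2*(2*2) = 2*4 = 8)
w = -8 (w = 4 + 4*(-3) = 4 - 12 = -8)
n = 9 (n = 9*1 = 9)
(w + a(1, 0))²*n = (-8 + 8)²*9 = 0²*9 = 0*9 = 0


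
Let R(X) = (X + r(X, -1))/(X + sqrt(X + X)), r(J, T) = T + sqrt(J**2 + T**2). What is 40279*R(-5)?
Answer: 241674/7 - 40279*sqrt(26)/7 - 80558*I*sqrt(65)/35 + 241674*I*sqrt(10)/35 ≈ 5184.4 + 3278.9*I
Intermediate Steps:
R(X) = (-1 + X + sqrt(1 + X**2))/(X + sqrt(2)*sqrt(X)) (R(X) = (X + (-1 + sqrt(X**2 + (-1)**2)))/(X + sqrt(X + X)) = (X + (-1 + sqrt(X**2 + 1)))/(X + sqrt(2*X)) = (X + (-1 + sqrt(1 + X**2)))/(X + sqrt(2)*sqrt(X)) = (-1 + X + sqrt(1 + X**2))/(X + sqrt(2)*sqrt(X)))
40279*R(-5) = 40279*((-1 - 5 + sqrt(1 + (-5)**2))/(-5 + sqrt(2)*sqrt(-5))) = 40279*((-1 - 5 + sqrt(1 + 25))/(-5 + sqrt(2)*(I*sqrt(5)))) = 40279*((-1 - 5 + sqrt(26))/(-5 + I*sqrt(10))) = 40279*((-6 + sqrt(26))/(-5 + I*sqrt(10))) = 40279*(-6 + sqrt(26))/(-5 + I*sqrt(10))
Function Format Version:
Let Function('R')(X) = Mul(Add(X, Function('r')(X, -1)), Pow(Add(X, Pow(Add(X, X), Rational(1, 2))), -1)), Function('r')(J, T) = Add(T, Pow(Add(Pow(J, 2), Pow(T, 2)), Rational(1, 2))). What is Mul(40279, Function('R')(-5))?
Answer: Add(Rational(241674, 7), Mul(Rational(-40279, 7), Pow(26, Rational(1, 2))), Mul(Rational(-80558, 35), I, Pow(65, Rational(1, 2))), Mul(Rational(241674, 35), I, Pow(10, Rational(1, 2)))) ≈ Add(5184.4, Mul(3278.9, I))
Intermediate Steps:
Function('R')(X) = Mul(Pow(Add(X, Mul(Pow(2, Rational(1, 2)), Pow(X, Rational(1, 2)))), -1), Add(-1, X, Pow(Add(1, Pow(X, 2)), Rational(1, 2)))) (Function('R')(X) = Mul(Add(X, Add(-1, Pow(Add(Pow(X, 2), Pow(-1, 2)), Rational(1, 2)))), Pow(Add(X, Pow(Add(X, X), Rational(1, 2))), -1)) = Mul(Add(X, Add(-1, Pow(Add(Pow(X, 2), 1), Rational(1, 2)))), Pow(Add(X, Pow(Mul(2, X), Rational(1, 2))), -1)) = Mul(Add(X, Add(-1, Pow(Add(1, Pow(X, 2)), Rational(1, 2)))), Pow(Add(X, Mul(Pow(2, Rational(1, 2)), Pow(X, Rational(1, 2)))), -1)) = Mul(Add(-1, X, Pow(Add(1, Pow(X, 2)), Rational(1, 2))), Pow(Add(X, Mul(Pow(2, Rational(1, 2)), Pow(X, Rational(1, 2)))), -1)) = Mul(Pow(Add(X, Mul(Pow(2, Rational(1, 2)), Pow(X, Rational(1, 2)))), -1), Add(-1, X, Pow(Add(1, Pow(X, 2)), Rational(1, 2)))))
Mul(40279, Function('R')(-5)) = Mul(40279, Mul(Pow(Add(-5, Mul(Pow(2, Rational(1, 2)), Pow(-5, Rational(1, 2)))), -1), Add(-1, -5, Pow(Add(1, Pow(-5, 2)), Rational(1, 2))))) = Mul(40279, Mul(Pow(Add(-5, Mul(Pow(2, Rational(1, 2)), Mul(I, Pow(5, Rational(1, 2))))), -1), Add(-1, -5, Pow(Add(1, 25), Rational(1, 2))))) = Mul(40279, Mul(Pow(Add(-5, Mul(I, Pow(10, Rational(1, 2)))), -1), Add(-1, -5, Pow(26, Rational(1, 2))))) = Mul(40279, Mul(Pow(Add(-5, Mul(I, Pow(10, Rational(1, 2)))), -1), Add(-6, Pow(26, Rational(1, 2))))) = Mul(40279, Pow(Add(-5, Mul(I, Pow(10, Rational(1, 2)))), -1), Add(-6, Pow(26, Rational(1, 2))))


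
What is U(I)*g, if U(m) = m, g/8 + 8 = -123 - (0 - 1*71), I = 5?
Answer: -2400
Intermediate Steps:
g = -480 (g = -64 + 8*(-123 - (0 - 1*71)) = -64 + 8*(-123 - (0 - 71)) = -64 + 8*(-123 - 1*(-71)) = -64 + 8*(-123 + 71) = -64 + 8*(-52) = -64 - 416 = -480)
U(I)*g = 5*(-480) = -2400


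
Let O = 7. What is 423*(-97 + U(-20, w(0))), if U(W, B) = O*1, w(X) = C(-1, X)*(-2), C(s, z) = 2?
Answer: -38070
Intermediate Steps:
w(X) = -4 (w(X) = 2*(-2) = -4)
U(W, B) = 7 (U(W, B) = 7*1 = 7)
423*(-97 + U(-20, w(0))) = 423*(-97 + 7) = 423*(-90) = -38070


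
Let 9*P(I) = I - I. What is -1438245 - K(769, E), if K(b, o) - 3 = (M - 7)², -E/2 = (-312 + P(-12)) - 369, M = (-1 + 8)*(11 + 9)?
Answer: -1455937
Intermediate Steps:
P(I) = 0 (P(I) = (I - I)/9 = (⅑)*0 = 0)
M = 140 (M = 7*20 = 140)
E = 1362 (E = -2*((-312 + 0) - 369) = -2*(-312 - 369) = -2*(-681) = 1362)
K(b, o) = 17692 (K(b, o) = 3 + (140 - 7)² = 3 + 133² = 3 + 17689 = 17692)
-1438245 - K(769, E) = -1438245 - 1*17692 = -1438245 - 17692 = -1455937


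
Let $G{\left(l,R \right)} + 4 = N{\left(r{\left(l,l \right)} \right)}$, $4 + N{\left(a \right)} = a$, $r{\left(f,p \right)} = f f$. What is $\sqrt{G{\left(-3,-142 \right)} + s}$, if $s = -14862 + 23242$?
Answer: $17 \sqrt{29} \approx 91.548$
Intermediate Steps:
$r{\left(f,p \right)} = f^{2}$
$N{\left(a \right)} = -4 + a$
$s = 8380$
$G{\left(l,R \right)} = -8 + l^{2}$ ($G{\left(l,R \right)} = -4 + \left(-4 + l^{2}\right) = -8 + l^{2}$)
$\sqrt{G{\left(-3,-142 \right)} + s} = \sqrt{\left(-8 + \left(-3\right)^{2}\right) + 8380} = \sqrt{\left(-8 + 9\right) + 8380} = \sqrt{1 + 8380} = \sqrt{8381} = 17 \sqrt{29}$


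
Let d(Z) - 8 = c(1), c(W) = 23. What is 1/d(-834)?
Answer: 1/31 ≈ 0.032258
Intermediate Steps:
d(Z) = 31 (d(Z) = 8 + 23 = 31)
1/d(-834) = 1/31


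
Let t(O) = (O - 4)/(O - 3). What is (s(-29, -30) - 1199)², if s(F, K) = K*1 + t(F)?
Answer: 1544097025/1024 ≈ 1.5079e+6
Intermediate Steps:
t(O) = (-4 + O)/(-3 + O)
s(F, K) = K + (-4 + F)/(-3 + F) (s(F, K) = K*1 + (-4 + F)/(-3 + F) = K + (-4 + F)/(-3 + F))
(s(-29, -30) - 1199)² = ((-4 - 29 - 30*(-3 - 29))/(-3 - 29) - 1199)² = ((-4 - 29 - 30*(-32))/(-32) - 1199)² = (-(-4 - 29 + 960)/32 - 1199)² = (-1/32*927 - 1199)² = (-927/32 - 1199)² = (-39295/32)² = 1544097025/1024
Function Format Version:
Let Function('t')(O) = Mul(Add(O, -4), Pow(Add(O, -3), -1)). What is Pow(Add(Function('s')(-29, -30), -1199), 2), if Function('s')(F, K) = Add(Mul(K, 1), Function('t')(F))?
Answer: Rational(1544097025, 1024) ≈ 1.5079e+6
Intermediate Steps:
Function('t')(O) = Mul(Pow(Add(-3, O), -1), Add(-4, O)) (Function('t')(O) = Mul(Add(-4, O), Pow(Add(-3, O), -1)) = Mul(Pow(Add(-3, O), -1), Add(-4, O)))
Function('s')(F, K) = Add(K, Mul(Pow(Add(-3, F), -1), Add(-4, F))) (Function('s')(F, K) = Add(Mul(K, 1), Mul(Pow(Add(-3, F), -1), Add(-4, F))) = Add(K, Mul(Pow(Add(-3, F), -1), Add(-4, F))))
Pow(Add(Function('s')(-29, -30), -1199), 2) = Pow(Add(Mul(Pow(Add(-3, -29), -1), Add(-4, -29, Mul(-30, Add(-3, -29)))), -1199), 2) = Pow(Add(Mul(Pow(-32, -1), Add(-4, -29, Mul(-30, -32))), -1199), 2) = Pow(Add(Mul(Rational(-1, 32), Add(-4, -29, 960)), -1199), 2) = Pow(Add(Mul(Rational(-1, 32), 927), -1199), 2) = Pow(Add(Rational(-927, 32), -1199), 2) = Pow(Rational(-39295, 32), 2) = Rational(1544097025, 1024)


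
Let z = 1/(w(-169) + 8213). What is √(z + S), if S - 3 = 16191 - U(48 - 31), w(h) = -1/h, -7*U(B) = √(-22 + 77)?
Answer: √(169857758801763718 + 1498418792892*√55)/3238662 ≈ 127.26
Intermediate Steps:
U(B) = -√55/7 (U(B) = -√(-22 + 77)/7 = -√55/7)
S = 16194 + √55/7 (S = 3 + (16191 - (-1)*√55/7) = 3 + (16191 + √55/7) = 16194 + √55/7 ≈ 16195.)
z = 169/1387998 (z = 1/(-1/(-169) + 8213) = 1/(-1*(-1/169) + 8213) = 1/(1/169 + 8213) = 1/(1387998/169) = 169/1387998 ≈ 0.00012176)
√(z + S) = √(169/1387998 + (16194 + √55/7)) = √(22477239781/1387998 + √55/7)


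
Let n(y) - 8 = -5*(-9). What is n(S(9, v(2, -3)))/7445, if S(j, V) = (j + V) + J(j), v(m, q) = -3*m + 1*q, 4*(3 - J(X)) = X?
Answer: 53/7445 ≈ 0.0071189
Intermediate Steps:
J(X) = 3 - X/4
v(m, q) = q - 3*m (v(m, q) = -3*m + q = q - 3*m)
S(j, V) = 3 + V + 3*j/4 (S(j, V) = (j + V) + (3 - j/4) = (V + j) + (3 - j/4) = 3 + V + 3*j/4)
n(y) = 53 (n(y) = 8 - 5*(-9) = 8 + 45 = 53)
n(S(9, v(2, -3)))/7445 = 53/7445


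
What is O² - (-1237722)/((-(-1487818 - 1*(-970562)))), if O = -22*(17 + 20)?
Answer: 171366497149/258628 ≈ 6.6260e+5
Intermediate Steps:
O = -814 (O = -22*37 = -814)
O² - (-1237722)/((-(-1487818 - 1*(-970562)))) = (-814)² - (-1237722)/((-(-1487818 - 1*(-970562)))) = 662596 - (-1237722)/((-(-1487818 + 970562))) = 662596 - (-1237722)/((-1*(-517256))) = 662596 - (-1237722)/517256 = 662596 - 1*(-618861/258628) = 662596 + 618861/258628 = 171366497149/258628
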